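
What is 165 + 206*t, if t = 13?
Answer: 2843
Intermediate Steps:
165 + 206*t = 165 + 206*13 = 165 + 2678 = 2843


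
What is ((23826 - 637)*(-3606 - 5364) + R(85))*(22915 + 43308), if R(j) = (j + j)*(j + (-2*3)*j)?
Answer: -13779521580340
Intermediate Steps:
R(j) = -10*j² (R(j) = (2*j)*(j - 6*j) = (2*j)*(-5*j) = -10*j²)
((23826 - 637)*(-3606 - 5364) + R(85))*(22915 + 43308) = ((23826 - 637)*(-3606 - 5364) - 10*85²)*(22915 + 43308) = (23189*(-8970) - 10*7225)*66223 = (-208005330 - 72250)*66223 = -208077580*66223 = -13779521580340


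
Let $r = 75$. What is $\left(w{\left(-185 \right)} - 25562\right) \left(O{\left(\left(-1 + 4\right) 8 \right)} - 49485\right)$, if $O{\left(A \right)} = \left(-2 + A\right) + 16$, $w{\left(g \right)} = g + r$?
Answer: $1269403384$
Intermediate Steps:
$w{\left(g \right)} = 75 + g$ ($w{\left(g \right)} = g + 75 = 75 + g$)
$O{\left(A \right)} = 14 + A$
$\left(w{\left(-185 \right)} - 25562\right) \left(O{\left(\left(-1 + 4\right) 8 \right)} - 49485\right) = \left(\left(75 - 185\right) - 25562\right) \left(\left(14 + \left(-1 + 4\right) 8\right) - 49485\right) = \left(-110 - 25562\right) \left(\left(14 + 3 \cdot 8\right) - 49485\right) = - 25672 \left(\left(14 + 24\right) - 49485\right) = - 25672 \left(38 - 49485\right) = \left(-25672\right) \left(-49447\right) = 1269403384$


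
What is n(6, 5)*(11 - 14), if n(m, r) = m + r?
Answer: -33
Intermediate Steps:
n(6, 5)*(11 - 14) = (6 + 5)*(11 - 14) = 11*(-3) = -33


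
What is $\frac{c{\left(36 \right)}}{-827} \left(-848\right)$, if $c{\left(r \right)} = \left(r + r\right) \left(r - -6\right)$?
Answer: $\frac{2564352}{827} \approx 3100.8$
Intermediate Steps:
$c{\left(r \right)} = 2 r \left(6 + r\right)$ ($c{\left(r \right)} = 2 r \left(r + 6\right) = 2 r \left(6 + r\right)$)
$\frac{c{\left(36 \right)}}{-827} \left(-848\right) = \frac{2 \cdot 36 \left(6 + 36\right)}{-827} \left(-848\right) = 2 \cdot 36 \cdot 42 \left(- \frac{1}{827}\right) \left(-848\right) = 3024 \left(- \frac{1}{827}\right) \left(-848\right) = \left(- \frac{3024}{827}\right) \left(-848\right) = \frac{2564352}{827}$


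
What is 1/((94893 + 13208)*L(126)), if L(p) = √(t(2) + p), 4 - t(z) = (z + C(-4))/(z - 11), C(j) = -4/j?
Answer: √1173/42267491 ≈ 8.1029e-7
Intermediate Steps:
t(z) = 4 - (1 + z)/(-11 + z) (t(z) = 4 - (z - 4/(-4))/(z - 11) = 4 - (z - 4*(-¼))/(-11 + z) = 4 - (z + 1)/(-11 + z) = 4 - (1 + z)/(-11 + z))
L(p) = √(13/3 + p) (L(p) = √(3*(-15 + 2)/(-11 + 2) + p) = √(3*(-13)/(-9) + p) = √(3*(-⅑)*(-13) + p) = √(13/3 + p))
1/((94893 + 13208)*L(126)) = 1/((94893 + 13208)*((√(39 + 9*126)/3))) = 1/(108101*((√(39 + 1134)/3))) = 1/(108101*((√1173/3))) = (√1173/391)/108101 = √1173/42267491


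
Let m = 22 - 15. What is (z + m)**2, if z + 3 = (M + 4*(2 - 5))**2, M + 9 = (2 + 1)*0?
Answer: 198025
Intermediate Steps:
M = -9 (M = -9 + (2 + 1)*0 = -9 + 3*0 = -9 + 0 = -9)
z = 438 (z = -3 + (-9 + 4*(2 - 5))**2 = -3 + (-9 + 4*(-3))**2 = -3 + (-9 - 12)**2 = -3 + (-21)**2 = -3 + 441 = 438)
m = 7
(z + m)**2 = (438 + 7)**2 = 445**2 = 198025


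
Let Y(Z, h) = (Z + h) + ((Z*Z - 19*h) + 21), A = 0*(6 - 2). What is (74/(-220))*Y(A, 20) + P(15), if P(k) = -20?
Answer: 10343/110 ≈ 94.027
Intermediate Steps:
A = 0 (A = 0*4 = 0)
Y(Z, h) = 21 + Z + Z² - 18*h (Y(Z, h) = (Z + h) + ((Z² - 19*h) + 21) = (Z + h) + (21 + Z² - 19*h) = 21 + Z + Z² - 18*h)
(74/(-220))*Y(A, 20) + P(15) = (74/(-220))*(21 + 0 + 0² - 18*20) - 20 = (74*(-1/220))*(21 + 0 + 0 - 360) - 20 = -37/110*(-339) - 20 = 12543/110 - 20 = 10343/110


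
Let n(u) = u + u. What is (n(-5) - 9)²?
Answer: 361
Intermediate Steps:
n(u) = 2*u
(n(-5) - 9)² = (2*(-5) - 9)² = (-10 - 9)² = (-19)² = 361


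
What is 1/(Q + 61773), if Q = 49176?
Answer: 1/110949 ≈ 9.0132e-6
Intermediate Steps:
1/(Q + 61773) = 1/(49176 + 61773) = 1/110949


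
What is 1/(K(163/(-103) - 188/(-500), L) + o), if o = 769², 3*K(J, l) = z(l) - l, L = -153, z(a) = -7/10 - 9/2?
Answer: 15/8871154 ≈ 1.6909e-6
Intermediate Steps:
z(a) = -26/5 (z(a) = -7*⅒ - 9*½ = -7/10 - 9/2 = -26/5)
K(J, l) = -26/15 - l/3 (K(J, l) = (-26/5 - l)/3 = -26/15 - l/3)
o = 591361
1/(K(163/(-103) - 188/(-500), L) + o) = 1/((-26/15 - ⅓*(-153)) + 591361) = 1/((-26/15 + 51) + 591361) = 1/(739/15 + 591361) = 1/(8871154/15) = 15/8871154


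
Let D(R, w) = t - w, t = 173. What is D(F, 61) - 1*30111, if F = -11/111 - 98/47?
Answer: -29999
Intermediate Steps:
F = -11395/5217 (F = -11*1/111 - 98*1/47 = -11/111 - 98/47 = -11395/5217 ≈ -2.1842)
D(R, w) = 173 - w
D(F, 61) - 1*30111 = (173 - 1*61) - 1*30111 = (173 - 61) - 30111 = 112 - 30111 = -29999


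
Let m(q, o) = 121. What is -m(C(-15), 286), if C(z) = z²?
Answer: -121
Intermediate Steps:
-m(C(-15), 286) = -1*121 = -121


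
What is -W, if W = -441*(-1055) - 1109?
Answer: -464146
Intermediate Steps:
W = 464146 (W = 465255 - 1109 = 464146)
-W = -1*464146 = -464146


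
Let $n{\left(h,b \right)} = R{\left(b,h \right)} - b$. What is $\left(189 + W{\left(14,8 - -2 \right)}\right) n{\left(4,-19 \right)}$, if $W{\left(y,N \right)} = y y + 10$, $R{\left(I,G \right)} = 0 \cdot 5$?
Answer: $7505$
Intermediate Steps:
$R{\left(I,G \right)} = 0$
$W{\left(y,N \right)} = 10 + y^{2}$ ($W{\left(y,N \right)} = y^{2} + 10 = 10 + y^{2}$)
$n{\left(h,b \right)} = - b$ ($n{\left(h,b \right)} = 0 - b = - b$)
$\left(189 + W{\left(14,8 - -2 \right)}\right) n{\left(4,-19 \right)} = \left(189 + \left(10 + 14^{2}\right)\right) \left(\left(-1\right) \left(-19\right)\right) = \left(189 + \left(10 + 196\right)\right) 19 = \left(189 + 206\right) 19 = 395 \cdot 19 = 7505$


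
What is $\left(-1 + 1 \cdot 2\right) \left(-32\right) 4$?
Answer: $-128$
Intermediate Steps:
$\left(-1 + 1 \cdot 2\right) \left(-32\right) 4 = \left(-1 + 2\right) \left(-32\right) 4 = 1 \left(-32\right) 4 = \left(-32\right) 4 = -128$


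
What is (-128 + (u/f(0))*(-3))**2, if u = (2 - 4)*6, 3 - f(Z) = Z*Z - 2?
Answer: 364816/25 ≈ 14593.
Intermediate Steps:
f(Z) = 5 - Z**2 (f(Z) = 3 - (Z*Z - 2) = 3 - (Z**2 - 2) = 3 - (-2 + Z**2) = 3 + (2 - Z**2) = 5 - Z**2)
u = -12 (u = -2*6 = -12)
(-128 + (u/f(0))*(-3))**2 = (-128 - 12/(5 - 1*0**2)*(-3))**2 = (-128 - 12/(5 - 1*0)*(-3))**2 = (-128 - 12/(5 + 0)*(-3))**2 = (-128 - 12/5*(-3))**2 = (-128 + 36/5)**2 = (-604/5)**2 = 364816/25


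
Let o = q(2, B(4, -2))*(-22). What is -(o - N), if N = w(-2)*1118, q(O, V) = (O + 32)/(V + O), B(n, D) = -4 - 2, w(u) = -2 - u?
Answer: -187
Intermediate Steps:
B(n, D) = -6
q(O, V) = (32 + O)/(O + V)
o = 187 (o = ((32 + 2)/(2 - 6))*(-22) = (34/(-4))*(-22) = -¼*34*(-22) = -17/2*(-22) = 187)
N = 0 (N = (-2 - 1*(-2))*1118 = (-2 + 2)*1118 = 0*1118 = 0)
-(o - N) = -(187 - 1*0) = -(187 + 0) = -1*187 = -187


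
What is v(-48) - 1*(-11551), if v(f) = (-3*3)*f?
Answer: 11983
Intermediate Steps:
v(f) = -9*f
v(-48) - 1*(-11551) = -9*(-48) - 1*(-11551) = 432 + 11551 = 11983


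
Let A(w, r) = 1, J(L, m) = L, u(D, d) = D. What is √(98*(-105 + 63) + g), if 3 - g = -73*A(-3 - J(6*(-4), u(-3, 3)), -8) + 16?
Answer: 26*I*√6 ≈ 63.687*I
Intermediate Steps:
g = 60 (g = 3 - (-73*1 + 16) = 3 - (-73 + 16) = 3 - 1*(-57) = 3 + 57 = 60)
√(98*(-105 + 63) + g) = √(98*(-105 + 63) + 60) = √(98*(-42) + 60) = √(-4116 + 60) = √(-4056) = 26*I*√6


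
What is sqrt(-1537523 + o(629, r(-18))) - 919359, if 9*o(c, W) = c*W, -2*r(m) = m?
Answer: -919359 + 9*I*sqrt(18974) ≈ -9.1936e+5 + 1239.7*I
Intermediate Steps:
r(m) = -m/2
o(c, W) = W*c/9 (o(c, W) = (c*W)/9 = (W*c)/9 = W*c/9)
sqrt(-1537523 + o(629, r(-18))) - 919359 = sqrt(-1537523 + (1/9)*(-1/2*(-18))*629) - 919359 = sqrt(-1537523 + (1/9)*9*629) - 919359 = sqrt(-1537523 + 629) - 919359 = sqrt(-1536894) - 919359 = 9*I*sqrt(18974) - 919359 = -919359 + 9*I*sqrt(18974)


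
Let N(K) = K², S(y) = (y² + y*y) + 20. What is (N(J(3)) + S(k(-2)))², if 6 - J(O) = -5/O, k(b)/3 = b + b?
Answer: 10896601/81 ≈ 1.3453e+5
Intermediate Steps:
k(b) = 6*b (k(b) = 3*(b + b) = 3*(2*b) = 6*b)
S(y) = 20 + 2*y² (S(y) = (y² + y²) + 20 = 2*y² + 20 = 20 + 2*y²)
J(O) = 6 + 5/O (J(O) = 6 - (-5)/O = 6 + 5/O)
(N(J(3)) + S(k(-2)))² = ((6 + 5/3)² + (20 + 2*(6*(-2))²))² = ((6 + 5*(⅓))² + (20 + 2*(-12)²))² = ((6 + 5/3)² + (20 + 2*144))² = ((23/3)² + (20 + 288))² = (529/9 + 308)² = (3301/9)² = 10896601/81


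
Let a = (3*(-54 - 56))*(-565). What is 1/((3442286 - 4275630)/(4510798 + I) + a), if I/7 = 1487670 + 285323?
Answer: 16921749/3155059267706 ≈ 5.3634e-6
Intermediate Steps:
I = 12410951 (I = 7*(1487670 + 285323) = 7*1772993 = 12410951)
a = 186450 (a = (3*(-110))*(-565) = -330*(-565) = 186450)
1/((3442286 - 4275630)/(4510798 + I) + a) = 1/((3442286 - 4275630)/(4510798 + 12410951) + 186450) = 1/(-833344/16921749 + 186450) = 1/(3155059267706/16921749) = 16921749/3155059267706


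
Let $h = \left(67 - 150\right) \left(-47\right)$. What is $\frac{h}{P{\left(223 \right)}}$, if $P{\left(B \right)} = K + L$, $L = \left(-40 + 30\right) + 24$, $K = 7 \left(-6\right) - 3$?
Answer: $- \frac{3901}{31} \approx -125.84$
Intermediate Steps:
$K = -45$ ($K = -42 - 3 = -45$)
$h = 3901$ ($h = \left(-83\right) \left(-47\right) = 3901$)
$L = 14$ ($L = -10 + 24 = 14$)
$P{\left(B \right)} = -31$ ($P{\left(B \right)} = -45 + 14 = -31$)
$\frac{h}{P{\left(223 \right)}} = \frac{3901}{-31} = 3901 \left(- \frac{1}{31}\right) = - \frac{3901}{31}$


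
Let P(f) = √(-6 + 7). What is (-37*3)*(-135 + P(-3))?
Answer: 14874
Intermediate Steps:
P(f) = 1 (P(f) = √1 = 1)
(-37*3)*(-135 + P(-3)) = (-37*3)*(-135 + 1) = -111*(-134) = 14874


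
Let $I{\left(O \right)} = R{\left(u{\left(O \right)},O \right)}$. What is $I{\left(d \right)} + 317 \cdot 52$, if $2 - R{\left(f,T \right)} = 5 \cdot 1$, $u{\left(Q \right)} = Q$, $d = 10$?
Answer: $16481$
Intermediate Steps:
$R{\left(f,T \right)} = -3$ ($R{\left(f,T \right)} = 2 - 5 \cdot 1 = 2 - 5 = -3$)
$I{\left(O \right)} = -3$
$I{\left(d \right)} + 317 \cdot 52 = -3 + 317 \cdot 52 = -3 + 16484 = 16481$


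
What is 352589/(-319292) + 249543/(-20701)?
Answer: -86976028445/6609663692 ≈ -13.159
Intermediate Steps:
352589/(-319292) + 249543/(-20701) = 352589*(-1/319292) + 249543*(-1/20701) = -352589/319292 - 249543/20701 = -86976028445/6609663692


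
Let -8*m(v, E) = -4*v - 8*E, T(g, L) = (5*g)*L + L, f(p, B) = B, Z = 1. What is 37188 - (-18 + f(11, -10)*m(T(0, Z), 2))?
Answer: 37231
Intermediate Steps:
T(g, L) = L + 5*L*g (T(g, L) = 5*L*g + L = L + 5*L*g)
m(v, E) = E + v/2 (m(v, E) = -(-4*v - 8*E)/8 = -(-8*E - 4*v)/8 = E + v/2)
37188 - (-18 + f(11, -10)*m(T(0, Z), 2)) = 37188 - (-18 - 10*(2 + (1*(1 + 5*0))/2)) = 37188 - (-18 - 10*(2 + (1*(1 + 0))/2)) = 37188 - (-18 - 10*(2 + (1*1)/2)) = 37188 - (-18 - 10*(2 + (½)*1)) = 37188 - (-18 - 10*(2 + ½)) = 37188 - (-18 - 10*5/2) = 37188 - (-18 - 25) = 37188 - 1*(-43) = 37188 + 43 = 37231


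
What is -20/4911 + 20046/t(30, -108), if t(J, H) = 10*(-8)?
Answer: -49223753/196440 ≈ -250.58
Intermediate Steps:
t(J, H) = -80
-20/4911 + 20046/t(30, -108) = -20/4911 + 20046/(-80) = -20*1/4911 + 20046*(-1/80) = -20/4911 - 10023/40 = -49223753/196440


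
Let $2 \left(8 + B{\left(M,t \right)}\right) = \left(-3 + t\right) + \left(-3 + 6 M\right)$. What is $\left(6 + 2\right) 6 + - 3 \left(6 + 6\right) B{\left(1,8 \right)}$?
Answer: $192$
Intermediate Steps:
$B{\left(M,t \right)} = -11 + \frac{t}{2} + 3 M$ ($B{\left(M,t \right)} = -8 + \frac{\left(-3 + t\right) + \left(-3 + 6 M\right)}{2} = -8 + \frac{-6 + t + 6 M}{2} = -8 + \left(-3 + \frac{t}{2} + 3 M\right) = -11 + \frac{t}{2} + 3 M$)
$\left(6 + 2\right) 6 + - 3 \left(6 + 6\right) B{\left(1,8 \right)} = \left(6 + 2\right) 6 + - 3 \left(6 + 6\right) \left(-11 + \frac{1}{2} \cdot 8 + 3 \cdot 1\right) = 8 \cdot 6 + \left(-3\right) 12 \left(-11 + 4 + 3\right) = 48 - -144 = 48 + 144 = 192$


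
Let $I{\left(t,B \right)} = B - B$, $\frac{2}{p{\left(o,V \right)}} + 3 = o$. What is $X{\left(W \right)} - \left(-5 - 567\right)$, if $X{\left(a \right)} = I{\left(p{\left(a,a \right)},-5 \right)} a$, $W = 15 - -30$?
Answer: $572$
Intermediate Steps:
$p{\left(o,V \right)} = \frac{2}{-3 + o}$
$I{\left(t,B \right)} = 0$
$W = 45$ ($W = 15 + 30 = 45$)
$X{\left(a \right)} = 0$ ($X{\left(a \right)} = 0 a = 0$)
$X{\left(W \right)} - \left(-5 - 567\right) = 0 - \left(-5 - 567\right) = 0 - -572 = 0 + 572 = 572$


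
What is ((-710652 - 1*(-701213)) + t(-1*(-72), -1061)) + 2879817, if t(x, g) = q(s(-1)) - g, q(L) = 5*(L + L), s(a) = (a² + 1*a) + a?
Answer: 2871429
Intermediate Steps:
s(a) = a² + 2*a (s(a) = (a² + a) + a = (a + a²) + a = a² + 2*a)
q(L) = 10*L (q(L) = 5*(2*L) = 10*L)
t(x, g) = -10 - g (t(x, g) = 10*(-(2 - 1)) - g = 10*(-1*1) - g = 10*(-1) - g = -10 - g)
((-710652 - 1*(-701213)) + t(-1*(-72), -1061)) + 2879817 = ((-710652 - 1*(-701213)) + (-10 - 1*(-1061))) + 2879817 = ((-710652 + 701213) + (-10 + 1061)) + 2879817 = (-9439 + 1051) + 2879817 = -8388 + 2879817 = 2871429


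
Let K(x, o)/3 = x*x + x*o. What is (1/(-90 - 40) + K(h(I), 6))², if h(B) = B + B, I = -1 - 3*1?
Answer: 38925121/16900 ≈ 2303.3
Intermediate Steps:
I = -4 (I = -1 - 3 = -4)
h(B) = 2*B
K(x, o) = 3*x² + 3*o*x (K(x, o) = 3*(x*x + x*o) = 3*(x² + o*x) = 3*x² + 3*o*x)
(1/(-90 - 40) + K(h(I), 6))² = (1/(-90 - 40) + 3*(2*(-4))*(6 + 2*(-4)))² = (1/(-130) + 3*(-8)*(6 - 8))² = (-1/130 + 3*(-8)*(-2))² = (-1/130 + 48)² = (6239/130)² = 38925121/16900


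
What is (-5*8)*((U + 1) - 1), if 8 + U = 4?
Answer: 160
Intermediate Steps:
U = -4 (U = -8 + 4 = -4)
(-5*8)*((U + 1) - 1) = (-5*8)*((-4 + 1) - 1) = -40*(-3 - 1) = -40*(-4) = 160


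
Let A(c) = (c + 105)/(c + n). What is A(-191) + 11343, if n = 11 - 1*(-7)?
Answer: 1962425/173 ≈ 11344.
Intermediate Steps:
n = 18 (n = 11 + 7 = 18)
A(c) = (105 + c)/(18 + c) (A(c) = (c + 105)/(c + 18) = (105 + c)/(18 + c))
A(-191) + 11343 = (105 - 191)/(18 - 191) + 11343 = -86/(-173) + 11343 = -1/173*(-86) + 11343 = 86/173 + 11343 = 1962425/173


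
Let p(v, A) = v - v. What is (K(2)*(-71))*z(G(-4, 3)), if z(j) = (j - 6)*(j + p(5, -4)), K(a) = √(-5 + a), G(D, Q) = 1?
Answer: 355*I*√3 ≈ 614.88*I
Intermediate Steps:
p(v, A) = 0
z(j) = j*(-6 + j) (z(j) = (j - 6)*(j + 0) = (-6 + j)*j = j*(-6 + j))
(K(2)*(-71))*z(G(-4, 3)) = (√(-5 + 2)*(-71))*(1*(-6 + 1)) = (√(-3)*(-71))*(1*(-5)) = ((I*√3)*(-71))*(-5) = -71*I*√3*(-5) = 355*I*√3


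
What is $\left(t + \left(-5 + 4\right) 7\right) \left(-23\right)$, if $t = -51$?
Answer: $1334$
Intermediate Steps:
$\left(t + \left(-5 + 4\right) 7\right) \left(-23\right) = \left(-51 + \left(-5 + 4\right) 7\right) \left(-23\right) = \left(-51 - 7\right) \left(-23\right) = \left(-58\right) \left(-23\right) = 1334$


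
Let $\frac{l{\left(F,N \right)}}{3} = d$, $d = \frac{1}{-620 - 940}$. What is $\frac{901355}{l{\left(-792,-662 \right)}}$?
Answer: $-468704600$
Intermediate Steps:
$d = - \frac{1}{1560}$ ($d = \frac{1}{-1560} = - \frac{1}{1560} \approx -0.00064103$)
$l{\left(F,N \right)} = - \frac{1}{520}$ ($l{\left(F,N \right)} = 3 \left(- \frac{1}{1560}\right) = - \frac{1}{520}$)
$\frac{901355}{l{\left(-792,-662 \right)}} = \frac{901355}{- \frac{1}{520}} = 901355 \left(-520\right) = -468704600$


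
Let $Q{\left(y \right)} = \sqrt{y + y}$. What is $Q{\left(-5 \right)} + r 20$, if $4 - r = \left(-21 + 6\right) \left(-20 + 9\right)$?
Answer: $-3220 + i \sqrt{10} \approx -3220.0 + 3.1623 i$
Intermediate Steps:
$Q{\left(y \right)} = \sqrt{2} \sqrt{y}$ ($Q{\left(y \right)} = \sqrt{2 y} = \sqrt{2} \sqrt{y}$)
$r = -161$ ($r = 4 - \left(-21 + 6\right) \left(-20 + 9\right) = 4 - \left(-15\right) \left(-11\right) = 4 - 165 = -161$)
$Q{\left(-5 \right)} + r 20 = \sqrt{2} \sqrt{-5} - 3220 = \sqrt{2} i \sqrt{5} - 3220 = i \sqrt{10} - 3220 = -3220 + i \sqrt{10}$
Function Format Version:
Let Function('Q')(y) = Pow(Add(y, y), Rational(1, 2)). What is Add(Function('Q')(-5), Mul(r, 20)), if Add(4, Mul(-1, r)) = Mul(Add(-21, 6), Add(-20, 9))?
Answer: Add(-3220, Mul(I, Pow(10, Rational(1, 2)))) ≈ Add(-3220.0, Mul(3.1623, I))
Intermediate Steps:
Function('Q')(y) = Mul(Pow(2, Rational(1, 2)), Pow(y, Rational(1, 2))) (Function('Q')(y) = Pow(Mul(2, y), Rational(1, 2)) = Mul(Pow(2, Rational(1, 2)), Pow(y, Rational(1, 2))))
r = -161 (r = Add(4, Mul(-1, Mul(Add(-21, 6), Add(-20, 9)))) = Add(4, Mul(-1, Mul(-15, -11))) = Add(4, Mul(-1, 165)) = Add(4, -165) = -161)
Add(Function('Q')(-5), Mul(r, 20)) = Add(Mul(Pow(2, Rational(1, 2)), Pow(-5, Rational(1, 2))), Mul(-161, 20)) = Add(Mul(Pow(2, Rational(1, 2)), Mul(I, Pow(5, Rational(1, 2)))), -3220) = Add(Mul(I, Pow(10, Rational(1, 2))), -3220) = Add(-3220, Mul(I, Pow(10, Rational(1, 2))))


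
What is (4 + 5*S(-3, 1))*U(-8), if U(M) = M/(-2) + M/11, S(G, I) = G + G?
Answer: -936/11 ≈ -85.091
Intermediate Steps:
S(G, I) = 2*G
U(M) = -9*M/22 (U(M) = M*(-½) + M*(1/11) = -M/2 + M/11 = -9*M/22)
(4 + 5*S(-3, 1))*U(-8) = (4 + 5*(2*(-3)))*(-9/22*(-8)) = (4 + 5*(-6))*(36/11) = (4 - 30)*(36/11) = -26*36/11 = -936/11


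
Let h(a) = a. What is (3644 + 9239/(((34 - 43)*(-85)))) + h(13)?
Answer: 2806844/765 ≈ 3669.1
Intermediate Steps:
(3644 + 9239/(((34 - 43)*(-85)))) + h(13) = (3644 + 9239/(((34 - 43)*(-85)))) + 13 = (3644 + 9239/((-9*(-85)))) + 13 = (3644 + 9239/765) + 13 = 2796899/765 + 13 = 2806844/765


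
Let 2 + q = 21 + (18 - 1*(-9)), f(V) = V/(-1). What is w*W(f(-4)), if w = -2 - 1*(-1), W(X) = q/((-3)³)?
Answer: 46/27 ≈ 1.7037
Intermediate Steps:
f(V) = -V (f(V) = V*(-1) = -V)
q = 46 (q = -2 + (21 + (18 - 1*(-9))) = -2 + (21 + (18 + 9)) = -2 + (21 + 27) = -2 + 48 = 46)
W(X) = -46/27 (W(X) = 46/((-3)³) = 46/(-27) = 46*(-1/27) = -46/27)
w = -1 (w = -2 + 1 = -1)
w*W(f(-4)) = -1*(-46/27) = 46/27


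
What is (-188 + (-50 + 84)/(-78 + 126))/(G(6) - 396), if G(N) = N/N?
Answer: 899/1896 ≈ 0.47416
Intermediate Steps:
G(N) = 1
(-188 + (-50 + 84)/(-78 + 126))/(G(6) - 396) = (-188 + (-50 + 84)/(-78 + 126))/(1 - 396) = (-188 + 34/48)/(-395) = (-188 + 34*(1/48))*(-1/395) = (-188 + 17/24)*(-1/395) = -4495/24*(-1/395) = 899/1896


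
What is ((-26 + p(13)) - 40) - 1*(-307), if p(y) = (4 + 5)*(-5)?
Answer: 196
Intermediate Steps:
p(y) = -45 (p(y) = 9*(-5) = -45)
((-26 + p(13)) - 40) - 1*(-307) = ((-26 - 45) - 40) - 1*(-307) = (-71 - 40) + 307 = -111 + 307 = 196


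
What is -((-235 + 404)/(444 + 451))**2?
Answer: -28561/801025 ≈ -0.035656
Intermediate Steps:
-((-235 + 404)/(444 + 451))**2 = -(169/895)**2 = -1*28561/801025 = -28561/801025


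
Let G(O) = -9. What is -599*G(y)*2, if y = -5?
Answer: 10782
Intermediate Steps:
-599*G(y)*2 = -(-5391)*2 = -599*(-18) = 10782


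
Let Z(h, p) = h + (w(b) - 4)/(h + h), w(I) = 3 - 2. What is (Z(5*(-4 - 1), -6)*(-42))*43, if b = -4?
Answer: 1126041/25 ≈ 45042.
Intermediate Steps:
w(I) = 1
Z(h, p) = h - 3/(2*h) (Z(h, p) = h + (1 - 4)/(h + h) = h - 3*1/(2*h) = h - 3/(2*h))
(Z(5*(-4 - 1), -6)*(-42))*43 = ((5*(-4 - 1) - 3*1/(5*(-4 - 1))/2)*(-42))*43 = ((5*(-5) - 3/(2*(5*(-5))))*(-42))*43 = ((-25 - 3/2/(-25))*(-42))*43 = ((-25 - 3/2*(-1/25))*(-42))*43 = ((-25 + 3/50)*(-42))*43 = -1247/50*(-42)*43 = (26187/25)*43 = 1126041/25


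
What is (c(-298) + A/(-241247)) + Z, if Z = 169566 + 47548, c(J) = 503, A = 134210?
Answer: 52499314189/241247 ≈ 2.1762e+5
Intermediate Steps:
Z = 217114
(c(-298) + A/(-241247)) + Z = (503 + 134210/(-241247)) + 217114 = (503 + 134210*(-1/241247)) + 217114 = (503 - 134210/241247) + 217114 = 121213031/241247 + 217114 = 52499314189/241247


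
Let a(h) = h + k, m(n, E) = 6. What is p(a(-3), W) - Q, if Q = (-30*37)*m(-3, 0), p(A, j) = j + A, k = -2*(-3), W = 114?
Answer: 6777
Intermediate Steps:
k = 6
a(h) = 6 + h (a(h) = h + 6 = 6 + h)
p(A, j) = A + j
Q = -6660 (Q = -30*37*6 = -1110*6 = -6660)
p(a(-3), W) - Q = ((6 - 3) + 114) - 1*(-6660) = (3 + 114) + 6660 = 117 + 6660 = 6777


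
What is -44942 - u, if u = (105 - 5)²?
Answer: -54942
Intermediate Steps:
u = 10000 (u = 100² = 10000)
-44942 - u = -44942 - 1*10000 = -44942 - 10000 = -54942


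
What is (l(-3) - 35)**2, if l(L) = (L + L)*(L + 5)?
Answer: 2209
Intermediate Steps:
l(L) = 2*L*(5 + L) (l(L) = (2*L)*(5 + L) = 2*L*(5 + L))
(l(-3) - 35)**2 = (2*(-3)*(5 - 3) - 35)**2 = (2*(-3)*2 - 35)**2 = (-12 - 35)**2 = (-47)**2 = 2209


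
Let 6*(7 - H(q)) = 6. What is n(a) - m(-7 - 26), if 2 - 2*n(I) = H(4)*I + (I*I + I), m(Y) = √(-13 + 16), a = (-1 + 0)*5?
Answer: 6 - √3 ≈ 4.2680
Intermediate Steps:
H(q) = 6 (H(q) = 7 - ⅙*6 = 7 - 1 = 6)
a = -5 (a = -1*5 = -5)
m(Y) = √3
n(I) = 1 - 7*I/2 - I²/2 (n(I) = 1 - (6*I + (I*I + I))/2 = 1 - (6*I + (I² + I))/2 = 1 - (6*I + (I + I²))/2 = 1 - (I² + 7*I)/2 = 1 + (-7*I/2 - I²/2) = 1 - 7*I/2 - I²/2)
n(a) - m(-7 - 26) = (1 - 7/2*(-5) - ½*(-5)²) - √3 = (1 + 35/2 - ½*25) - √3 = (1 + 35/2 - 25/2) - √3 = 6 - √3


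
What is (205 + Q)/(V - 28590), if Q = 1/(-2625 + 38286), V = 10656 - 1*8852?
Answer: -3655253/477607773 ≈ -0.0076533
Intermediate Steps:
V = 1804 (V = 10656 - 8852 = 1804)
Q = 1/35661 ≈ 2.8042e-5
(205 + Q)/(V - 28590) = (205 + 1/35661)/(1804 - 28590) = (7310506/35661)/(-26786) = (7310506/35661)*(-1/26786) = -3655253/477607773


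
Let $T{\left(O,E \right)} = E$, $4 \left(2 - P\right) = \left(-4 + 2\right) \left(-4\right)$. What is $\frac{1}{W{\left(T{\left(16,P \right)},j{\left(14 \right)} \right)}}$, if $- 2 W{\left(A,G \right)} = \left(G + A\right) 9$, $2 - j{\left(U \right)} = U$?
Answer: $\frac{1}{54} \approx 0.018519$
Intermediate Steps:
$P = 0$ ($P = 2 - \frac{\left(-4 + 2\right) \left(-4\right)}{4} = 2 - \frac{\left(-2\right) \left(-4\right)}{4} = 2 - 2 = 0$)
$j{\left(U \right)} = 2 - U$
$W{\left(A,G \right)} = - \frac{9 A}{2} - \frac{9 G}{2}$ ($W{\left(A,G \right)} = - \frac{\left(G + A\right) 9}{2} = - \frac{\left(A + G\right) 9}{2} = - \frac{9 A + 9 G}{2} = - \frac{9 A}{2} - \frac{9 G}{2}$)
$\frac{1}{W{\left(T{\left(16,P \right)},j{\left(14 \right)} \right)}} = \frac{1}{\left(- \frac{9}{2}\right) 0 - \frac{9 \left(2 - 14\right)}{2}} = \frac{1}{0 - \frac{9 \left(2 - 14\right)}{2}} = \frac{1}{0 - -54} = \frac{1}{0 + 54} = \frac{1}{54}$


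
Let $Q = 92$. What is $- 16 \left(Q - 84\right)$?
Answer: $-128$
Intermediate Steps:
$- 16 \left(Q - 84\right) = - 16 \left(92 - 84\right) = \left(-16\right) 8 = -128$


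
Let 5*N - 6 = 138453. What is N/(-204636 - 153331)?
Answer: -138459/1789835 ≈ -0.077358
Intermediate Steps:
N = 138459/5 (N = 6/5 + (⅕)*138453 = 6/5 + 138453/5 = 138459/5 ≈ 27692.)
N/(-204636 - 153331) = 138459/(5*(-204636 - 153331)) = (138459/5)/(-357967) = (138459/5)*(-1/357967) = -138459/1789835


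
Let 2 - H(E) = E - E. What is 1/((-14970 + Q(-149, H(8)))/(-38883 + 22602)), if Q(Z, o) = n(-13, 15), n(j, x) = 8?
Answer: 16281/14962 ≈ 1.0882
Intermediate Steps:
H(E) = 2 (H(E) = 2 - (E - E) = 2 - 1*0 = 2 + 0 = 2)
Q(Z, o) = 8
1/((-14970 + Q(-149, H(8)))/(-38883 + 22602)) = 1/((-14970 + 8)/(-38883 + 22602)) = 1/(-14962/(-16281)) = 1/(-14962*(-1/16281)) = 1/(14962/16281) = 16281/14962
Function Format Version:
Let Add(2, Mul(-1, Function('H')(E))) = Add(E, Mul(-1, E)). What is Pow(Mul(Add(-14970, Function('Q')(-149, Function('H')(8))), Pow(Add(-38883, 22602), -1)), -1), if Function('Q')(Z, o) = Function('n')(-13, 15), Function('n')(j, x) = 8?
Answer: Rational(16281, 14962) ≈ 1.0882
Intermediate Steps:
Function('H')(E) = 2 (Function('H')(E) = Add(2, Mul(-1, Add(E, Mul(-1, E)))) = Add(2, Mul(-1, 0)) = Add(2, 0) = 2)
Function('Q')(Z, o) = 8
Pow(Mul(Add(-14970, Function('Q')(-149, Function('H')(8))), Pow(Add(-38883, 22602), -1)), -1) = Pow(Mul(Add(-14970, 8), Pow(Add(-38883, 22602), -1)), -1) = Pow(Mul(-14962, Pow(-16281, -1)), -1) = Pow(Mul(-14962, Rational(-1, 16281)), -1) = Pow(Rational(14962, 16281), -1) = Rational(16281, 14962)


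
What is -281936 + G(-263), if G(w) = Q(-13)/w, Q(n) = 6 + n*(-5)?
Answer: -74149239/263 ≈ -2.8194e+5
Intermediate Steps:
Q(n) = 6 - 5*n
G(w) = 71/w (G(w) = (6 - 5*(-13))/w = (6 + 65)/w = 71/w)
-281936 + G(-263) = -281936 + 71/(-263) = -281936 + 71*(-1/263) = -281936 - 71/263 = -74149239/263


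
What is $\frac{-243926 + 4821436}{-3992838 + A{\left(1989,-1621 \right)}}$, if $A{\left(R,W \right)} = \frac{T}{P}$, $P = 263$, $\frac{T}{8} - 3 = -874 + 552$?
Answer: $- \frac{601942565}{525059473} \approx -1.1464$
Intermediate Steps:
$T = -2552$ ($T = 24 + 8 \left(-874 + 552\right) = 24 + 8 \left(-322\right) = 24 - 2576 = -2552$)
$A{\left(R,W \right)} = - \frac{2552}{263}$
$\frac{-243926 + 4821436}{-3992838 + A{\left(1989,-1621 \right)}} = \frac{-243926 + 4821436}{-3992838 - \frac{2552}{263}} = \frac{4577510}{- \frac{1050118946}{263}} = 4577510 \left(- \frac{263}{1050118946}\right) = - \frac{601942565}{525059473}$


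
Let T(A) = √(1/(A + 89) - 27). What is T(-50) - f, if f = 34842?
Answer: -34842 + 2*I*√10257/39 ≈ -34842.0 + 5.1937*I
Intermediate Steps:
T(A) = √(-27 + 1/(89 + A)) (T(A) = √(1/(89 + A) - 27) = √(-27 + 1/(89 + A)))
T(-50) - f = √((-2402 - 27*(-50))/(89 - 50)) - 1*34842 = √((-2402 + 1350)/39) - 34842 = √((1/39)*(-1052)) - 34842 = √(-1052/39) - 34842 = 2*I*√10257/39 - 34842 = -34842 + 2*I*√10257/39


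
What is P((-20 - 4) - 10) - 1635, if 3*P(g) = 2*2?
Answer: -4901/3 ≈ -1633.7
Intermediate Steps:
P(g) = 4/3 (P(g) = (2*2)/3 = (1/3)*4 = 4/3)
P((-20 - 4) - 10) - 1635 = 4/3 - 1635 = -4901/3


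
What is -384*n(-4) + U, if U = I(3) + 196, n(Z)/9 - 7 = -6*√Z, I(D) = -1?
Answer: -23997 + 41472*I ≈ -23997.0 + 41472.0*I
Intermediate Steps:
n(Z) = 63 - 54*√Z (n(Z) = 63 + 9*(-6*√Z) = 63 - 54*√Z)
U = 195 (U = -1 + 196 = 195)
-384*n(-4) + U = -384*(63 - 108*I) + 195 = (-24192 + 41472*I) + 195 = -23997 + 41472*I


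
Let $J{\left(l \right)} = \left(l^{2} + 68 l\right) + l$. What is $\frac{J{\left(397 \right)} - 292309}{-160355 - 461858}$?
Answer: $\frac{107307}{622213} \approx 0.17246$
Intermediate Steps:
$J{\left(l \right)} = l^{2} + 69 l$
$\frac{J{\left(397 \right)} - 292309}{-160355 - 461858} = \frac{397 \left(69 + 397\right) - 292309}{-160355 - 461858} = \frac{397 \cdot 466 - 292309}{-622213} = \left(185002 - 292309\right) \left(- \frac{1}{622213}\right) = \left(-107307\right) \left(- \frac{1}{622213}\right) = \frac{107307}{622213}$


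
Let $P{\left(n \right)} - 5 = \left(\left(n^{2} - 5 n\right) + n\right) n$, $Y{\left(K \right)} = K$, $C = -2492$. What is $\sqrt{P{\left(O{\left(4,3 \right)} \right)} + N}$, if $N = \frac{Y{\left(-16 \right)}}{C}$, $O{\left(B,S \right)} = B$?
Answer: $\frac{\sqrt{1943137}}{623} \approx 2.2375$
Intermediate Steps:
$P{\left(n \right)} = 5 + n \left(n^{2} - 4 n\right)$ ($P{\left(n \right)} = 5 + \left(\left(n^{2} - 5 n\right) + n\right) n = 5 + \left(n^{2} - 4 n\right) n = 5 + n \left(n^{2} - 4 n\right)$)
$N = \frac{4}{623}$ ($N = - \frac{16}{-2492} = \left(-16\right) \left(- \frac{1}{2492}\right) = \frac{4}{623} \approx 0.0064205$)
$\sqrt{P{\left(O{\left(4,3 \right)} \right)} + N} = \sqrt{\left(5 + 4^{3} - 4 \cdot 4^{2}\right) + \frac{4}{623}} = \sqrt{\left(5 + 64 - 64\right) + \frac{4}{623}} = \sqrt{5 + \frac{4}{623}} = \sqrt{\frac{3119}{623}} = \frac{\sqrt{1943137}}{623}$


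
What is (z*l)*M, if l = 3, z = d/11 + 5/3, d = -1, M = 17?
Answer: 884/11 ≈ 80.364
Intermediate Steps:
z = 52/33 (z = -1/11 + 5/3 = 52/33 ≈ 1.5758)
(z*l)*M = ((52/33)*3)*17 = (52/11)*17 = 884/11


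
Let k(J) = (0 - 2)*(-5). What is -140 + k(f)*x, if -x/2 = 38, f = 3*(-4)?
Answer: -900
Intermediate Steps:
f = -12
x = -76 (x = -2*38 = -76)
k(J) = 10 (k(J) = -2*(-5) = 10)
-140 + k(f)*x = -140 + 10*(-76) = -140 - 760 = -900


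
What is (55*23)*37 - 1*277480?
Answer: -230675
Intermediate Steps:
(55*23)*37 - 1*277480 = 1265*37 - 277480 = 46805 - 277480 = -230675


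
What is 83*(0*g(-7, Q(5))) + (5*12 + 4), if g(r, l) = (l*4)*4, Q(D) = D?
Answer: 64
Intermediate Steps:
g(r, l) = 16*l (g(r, l) = (4*l)*4 = 16*l)
83*(0*g(-7, Q(5))) + (5*12 + 4) = 83*(0*(16*5)) + (5*12 + 4) = 83*(0*80) + (60 + 4) = 83*0 + 64 = 0 + 64 = 64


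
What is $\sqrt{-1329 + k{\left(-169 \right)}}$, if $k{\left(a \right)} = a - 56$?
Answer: $i \sqrt{1554} \approx 39.421 i$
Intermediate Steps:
$k{\left(a \right)} = -56 + a$
$\sqrt{-1329 + k{\left(-169 \right)}} = \sqrt{-1329 - 225} = \sqrt{-1554} = i \sqrt{1554}$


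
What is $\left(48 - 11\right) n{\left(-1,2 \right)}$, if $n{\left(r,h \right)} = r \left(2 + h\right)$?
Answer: $-148$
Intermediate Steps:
$\left(48 - 11\right) n{\left(-1,2 \right)} = \left(48 - 11\right) \left(- (2 + 2)\right) = 37 \left(\left(-1\right) 4\right) = 37 \left(-4\right) = -148$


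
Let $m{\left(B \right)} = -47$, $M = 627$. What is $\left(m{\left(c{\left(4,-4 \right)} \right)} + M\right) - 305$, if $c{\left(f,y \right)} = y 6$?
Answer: $275$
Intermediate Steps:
$c{\left(f,y \right)} = 6 y$
$\left(m{\left(c{\left(4,-4 \right)} \right)} + M\right) - 305 = \left(-47 + 627\right) - 305 = 580 - 305 = 275$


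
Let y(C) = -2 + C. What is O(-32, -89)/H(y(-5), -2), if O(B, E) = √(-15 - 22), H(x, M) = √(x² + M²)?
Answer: I*√1961/53 ≈ 0.83553*I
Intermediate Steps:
H(x, M) = √(M² + x²)
O(B, E) = I*√37 (O(B, E) = √(-37) = I*√37)
O(-32, -89)/H(y(-5), -2) = (I*√37)/(√((-2)² + (-2 - 5)²)) = (I*√37)/(√(4 + (-7)²)) = (I*√37)/(√(4 + 49)) = (I*√37)/(√53) = (I*√37)*(√53/53) = I*√1961/53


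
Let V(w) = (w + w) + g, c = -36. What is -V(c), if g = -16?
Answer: 88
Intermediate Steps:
V(w) = -16 + 2*w (V(w) = (w + w) - 16 = 2*w - 16 = -16 + 2*w)
-V(c) = -(-16 + 2*(-36)) = -(-16 - 72) = -1*(-88) = 88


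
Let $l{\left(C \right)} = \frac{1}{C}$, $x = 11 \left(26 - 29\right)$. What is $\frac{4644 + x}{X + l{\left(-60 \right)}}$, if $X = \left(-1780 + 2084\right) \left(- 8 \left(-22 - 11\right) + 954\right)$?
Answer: $\frac{276660}{22216319} \approx 0.012453$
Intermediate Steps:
$x = -33$ ($x = 11 \left(-3\right) = -33$)
$X = 370272$ ($X = 304 \left(\left(-8\right) \left(-33\right) + 954\right) = 304 \left(264 + 954\right) = 304 \cdot 1218 = 370272$)
$\frac{4644 + x}{X + l{\left(-60 \right)}} = \frac{4644 - 33}{370272 + \frac{1}{-60}} = \frac{4611}{370272 - \frac{1}{60}} = \frac{4611}{\frac{22216319}{60}} = 4611 \cdot \frac{60}{22216319} = \frac{276660}{22216319}$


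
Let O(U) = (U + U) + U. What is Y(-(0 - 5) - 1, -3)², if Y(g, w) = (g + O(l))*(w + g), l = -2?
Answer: 4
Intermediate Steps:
O(U) = 3*U (O(U) = 2*U + U = 3*U)
Y(g, w) = (-6 + g)*(g + w) (Y(g, w) = (g + 3*(-2))*(w + g) = (g - 6)*(g + w) = (-6 + g)*(g + w))
Y(-(0 - 5) - 1, -3)² = ((-(0 - 5) - 1)² - 6*(-(0 - 5) - 1) - 6*(-3) + (-(0 - 5) - 1)*(-3))² = ((-1*(-5) - 1)² - 6*(-1*(-5) - 1) + 18 + (-1*(-5) - 1)*(-3))² = ((5 - 1)² - 6*(5 - 1) + 18 + (5 - 1)*(-3))² = (4² - 6*4 + 18 + 4*(-3))² = (16 - 24 + 18 - 12)² = (-2)² = 4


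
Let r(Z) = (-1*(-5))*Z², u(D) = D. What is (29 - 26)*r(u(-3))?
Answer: 135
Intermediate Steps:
r(Z) = 5*Z²
(29 - 26)*r(u(-3)) = (29 - 26)*(5*(-3)²) = 3*(5*9) = 3*45 = 135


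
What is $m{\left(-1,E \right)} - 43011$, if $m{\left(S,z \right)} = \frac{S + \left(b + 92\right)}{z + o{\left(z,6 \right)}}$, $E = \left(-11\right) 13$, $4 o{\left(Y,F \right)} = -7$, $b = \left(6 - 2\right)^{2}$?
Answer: $- \frac{24903797}{579} \approx -43012.0$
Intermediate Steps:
$b = 16$ ($b = 4^{2} = 16$)
$o{\left(Y,F \right)} = - \frac{7}{4}$ ($o{\left(Y,F \right)} = \frac{1}{4} \left(-7\right) = - \frac{7}{4}$)
$E = -143$
$m{\left(S,z \right)} = \frac{108 + S}{- \frac{7}{4} + z}$ ($m{\left(S,z \right)} = \frac{S + \left(16 + 92\right)}{z - \frac{7}{4}} = \frac{S + 108}{- \frac{7}{4} + z} = \frac{108 + S}{- \frac{7}{4} + z}$)
$m{\left(-1,E \right)} - 43011 = \frac{4 \left(108 - 1\right)}{-7 + 4 \left(-143\right)} - 43011 = 4 \frac{1}{-7 - 572} \cdot 107 - 43011 = 4 \frac{1}{-579} \cdot 107 - 43011 = 4 \left(- \frac{1}{579}\right) 107 - 43011 = - \frac{428}{579} - 43011 = - \frac{24903797}{579}$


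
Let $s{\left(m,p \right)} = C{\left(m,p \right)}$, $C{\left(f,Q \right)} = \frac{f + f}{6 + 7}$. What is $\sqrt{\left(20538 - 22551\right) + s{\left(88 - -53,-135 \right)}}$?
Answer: $\frac{i \sqrt{336531}}{13} \approx 44.624 i$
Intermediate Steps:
$C{\left(f,Q \right)} = \frac{2 f}{13}$
$s{\left(m,p \right)} = \frac{2 m}{13}$
$\sqrt{\left(20538 - 22551\right) + s{\left(88 - -53,-135 \right)}} = \sqrt{\left(20538 - 22551\right) + \frac{2 \left(88 - -53\right)}{13}} = \sqrt{-2013 + \frac{2 \left(88 + 53\right)}{13}} = \sqrt{-2013 + \frac{2}{13} \cdot 141} = \sqrt{-2013 + \frac{282}{13}} = \sqrt{- \frac{25887}{13}} = \frac{i \sqrt{336531}}{13}$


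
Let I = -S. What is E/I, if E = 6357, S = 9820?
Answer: -6357/9820 ≈ -0.64735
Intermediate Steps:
I = -9820 (I = -1*9820 = -9820)
E/I = 6357/(-9820) = 6357*(-1/9820) = -6357/9820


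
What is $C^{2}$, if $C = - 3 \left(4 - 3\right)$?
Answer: $9$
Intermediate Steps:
$C = -3$ ($C = \left(-3\right) 1 = -3$)
$C^{2} = \left(-3\right)^{2} = 9$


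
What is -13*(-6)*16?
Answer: 1248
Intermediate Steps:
-13*(-6)*16 = 78*16 = 1248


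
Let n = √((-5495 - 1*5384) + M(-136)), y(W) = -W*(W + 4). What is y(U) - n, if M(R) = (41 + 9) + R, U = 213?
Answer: -46221 - I*√10965 ≈ -46221.0 - 104.71*I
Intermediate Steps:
M(R) = 50 + R
y(W) = -W*(4 + W)
n = I*√10965 (n = √((-5495 - 1*5384) + (50 - 136)) = √((-5495 - 5384) - 86) = √(-10879 - 86) = √(-10965) = I*√10965 ≈ 104.71*I)
y(U) - n = -1*213*(4 + 213) - I*√10965 = -1*213*217 - I*√10965 = -46221 - I*√10965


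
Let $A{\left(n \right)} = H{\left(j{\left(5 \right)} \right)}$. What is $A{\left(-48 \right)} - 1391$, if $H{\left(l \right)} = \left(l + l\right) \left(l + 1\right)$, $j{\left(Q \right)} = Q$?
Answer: $-1331$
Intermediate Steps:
$H{\left(l \right)} = 2 l \left(1 + l\right)$
$A{\left(n \right)} = 60$ ($A{\left(n \right)} = 2 \cdot 5 \left(1 + 5\right) = 2 \cdot 5 \cdot 6 = 60$)
$A{\left(-48 \right)} - 1391 = 60 - 1391 = -1331$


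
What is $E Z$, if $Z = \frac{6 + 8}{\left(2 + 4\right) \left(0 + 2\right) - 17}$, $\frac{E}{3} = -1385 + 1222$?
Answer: $\frac{6846}{5} \approx 1369.2$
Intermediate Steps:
$E = -489$ ($E = 3 \left(-1385 + 1222\right) = 3 \left(-163\right) = -489$)
$Z = - \frac{14}{5}$ ($Z = \frac{14}{6 \cdot 2 - 17} = \frac{14}{12 - 17} = \frac{14}{-5} = 14 \left(- \frac{1}{5}\right) = - \frac{14}{5} \approx -2.8$)
$E Z = \left(-489\right) \left(- \frac{14}{5}\right) = \frac{6846}{5}$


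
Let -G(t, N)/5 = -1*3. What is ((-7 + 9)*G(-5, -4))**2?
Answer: 900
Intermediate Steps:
G(t, N) = 15 (G(t, N) = -(-5)*3 = -5*(-3) = 15)
((-7 + 9)*G(-5, -4))**2 = ((-7 + 9)*15)**2 = (2*15)**2 = 30**2 = 900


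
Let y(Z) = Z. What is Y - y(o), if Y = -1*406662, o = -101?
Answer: -406561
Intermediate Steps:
Y = -406662
Y - y(o) = -406662 - 1*(-101) = -406662 + 101 = -406561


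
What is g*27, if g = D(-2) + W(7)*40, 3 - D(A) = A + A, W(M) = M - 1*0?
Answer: 7749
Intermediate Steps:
W(M) = M (W(M) = M + 0 = M)
D(A) = 3 - 2*A (D(A) = 3 - (A + A) = 3 - 2*A)
g = 287 (g = (3 - 2*(-2)) + 7*40 = (3 + 4) + 280 = 7 + 280 = 287)
g*27 = 287*27 = 7749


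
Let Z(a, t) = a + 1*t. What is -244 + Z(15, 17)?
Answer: -212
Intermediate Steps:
Z(a, t) = a + t
-244 + Z(15, 17) = -244 + (15 + 17) = -244 + 32 = -212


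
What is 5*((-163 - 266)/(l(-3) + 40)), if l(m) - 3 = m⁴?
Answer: -2145/124 ≈ -17.298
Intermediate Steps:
l(m) = 3 + m⁴
5*((-163 - 266)/(l(-3) + 40)) = 5*((-163 - 266)/((3 + (-3)⁴) + 40)) = 5*(-429/((3 + 81) + 40)) = 5*(-429/(84 + 40)) = 5*(-429/124) = -2145/124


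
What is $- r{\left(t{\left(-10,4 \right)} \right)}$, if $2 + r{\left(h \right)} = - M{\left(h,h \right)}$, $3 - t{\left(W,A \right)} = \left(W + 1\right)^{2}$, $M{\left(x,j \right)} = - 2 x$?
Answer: $158$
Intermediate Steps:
$M{\left(x,j \right)} = - 2 x$
$t{\left(W,A \right)} = 3 - \left(1 + W\right)^{2}$ ($t{\left(W,A \right)} = 3 - \left(W + 1\right)^{2} = 3 - \left(1 + W\right)^{2}$)
$r{\left(h \right)} = -2 + 2 h$ ($r{\left(h \right)} = -2 - - 2 h = -2 + 2 h$)
$- r{\left(t{\left(-10,4 \right)} \right)} = - (-2 + 2 \left(3 - \left(1 - 10\right)^{2}\right)) = - (-2 + 2 \left(3 - \left(-9\right)^{2}\right)) = - (-2 + 2 \left(3 - 81\right)) = - (-2 + 2 \left(-78\right)) = - (-2 - 156) = \left(-1\right) \left(-158\right) = 158$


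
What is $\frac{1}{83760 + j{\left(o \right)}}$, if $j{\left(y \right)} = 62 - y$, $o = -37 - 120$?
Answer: $\frac{1}{83979} \approx 1.1908 \cdot 10^{-5}$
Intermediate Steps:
$o = -157$ ($o = -37 - 120 = -157$)
$\frac{1}{83760 + j{\left(o \right)}} = \frac{1}{83760 + \left(62 - -157\right)} = \frac{1}{83760 + \left(62 + 157\right)} = \frac{1}{83760 + 219} = \frac{1}{83979}$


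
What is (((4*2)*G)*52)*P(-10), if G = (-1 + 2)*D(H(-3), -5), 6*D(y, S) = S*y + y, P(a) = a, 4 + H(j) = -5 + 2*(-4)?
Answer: -141440/3 ≈ -47147.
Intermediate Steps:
H(j) = -17 (H(j) = -4 + (-5 + 2*(-4)) = -4 + (-5 - 8) = -4 - 13 = -17)
D(y, S) = y/6 + S*y/6 (D(y, S) = (S*y + y)/6 = (y + S*y)/6 = y/6 + S*y/6)
G = 34/3 (G = (-1 + 2)*((1/6)*(-17)*(1 - 5)) = 1*((1/6)*(-17)*(-4)) = 1*(34/3) = 34/3 ≈ 11.333)
(((4*2)*G)*52)*P(-10) = (((4*2)*(34/3))*52)*(-10) = ((8*(34/3))*52)*(-10) = ((272/3)*52)*(-10) = (14144/3)*(-10) = -141440/3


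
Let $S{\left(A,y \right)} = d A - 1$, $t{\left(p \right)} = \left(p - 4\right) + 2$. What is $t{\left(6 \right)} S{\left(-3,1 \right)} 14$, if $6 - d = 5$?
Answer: $-224$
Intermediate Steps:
$d = 1$ ($d = 6 - 5 = 1$)
$t{\left(p \right)} = -2 + p$ ($t{\left(p \right)} = \left(-4 + p\right) + 2 = -2 + p$)
$S{\left(A,y \right)} = -1 + A$ ($S{\left(A,y \right)} = 1 A - 1 = A - 1 = -1 + A$)
$t{\left(6 \right)} S{\left(-3,1 \right)} 14 = \left(-2 + 6\right) \left(-1 - 3\right) 14 = 4 \left(-4\right) 14 = \left(-16\right) 14 = -224$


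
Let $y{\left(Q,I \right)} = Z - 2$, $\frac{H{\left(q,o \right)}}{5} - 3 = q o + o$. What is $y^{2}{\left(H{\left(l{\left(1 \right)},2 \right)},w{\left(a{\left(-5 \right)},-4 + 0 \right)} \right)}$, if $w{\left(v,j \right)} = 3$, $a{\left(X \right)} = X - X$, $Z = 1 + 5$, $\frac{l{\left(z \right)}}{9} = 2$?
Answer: $16$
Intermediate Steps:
$l{\left(z \right)} = 18$ ($l{\left(z \right)} = 9 \cdot 2 = 18$)
$H{\left(q,o \right)} = 15 + 5 o + 5 o q$ ($H{\left(q,o \right)} = 15 + 5 \left(q o + o\right) = 15 + 5 \left(o q + o\right) = 15 + 5 \left(o + o q\right) = 15 + \left(5 o + 5 o q\right) = 15 + 5 o + 5 o q$)
$Z = 6$
$a{\left(X \right)} = 0$
$y{\left(Q,I \right)} = 4$ ($y{\left(Q,I \right)} = 6 - 2 = 4$)
$y^{2}{\left(H{\left(l{\left(1 \right)},2 \right)},w{\left(a{\left(-5 \right)},-4 + 0 \right)} \right)} = 4^{2} = 16$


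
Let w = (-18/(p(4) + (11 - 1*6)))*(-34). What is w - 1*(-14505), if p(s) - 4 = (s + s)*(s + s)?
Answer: 1059477/73 ≈ 14513.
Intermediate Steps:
p(s) = 4 + 4*s**2 (p(s) = 4 + (s + s)*(s + s) = 4 + (2*s)*(2*s) = 4 + 4*s**2)
w = 612/73 (w = (-18/((4 + 4*4**2) + (11 - 1*6)))*(-34) = (-18/((4 + 4*16) + (11 - 6)))*(-34) = (-18/((4 + 64) + 5))*(-34) = (-18/(68 + 5))*(-34) = (-18/73)*(-34) = ((1/73)*(-18))*(-34) = -18/73*(-34) = 612/73 ≈ 8.3836)
w - 1*(-14505) = 612/73 - 1*(-14505) = 612/73 + 14505 = 1059477/73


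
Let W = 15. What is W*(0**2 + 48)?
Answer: 720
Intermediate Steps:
W*(0**2 + 48) = 15*(0**2 + 48) = 15*(0 + 48) = 15*48 = 720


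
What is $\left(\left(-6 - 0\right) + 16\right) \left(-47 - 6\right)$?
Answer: $-530$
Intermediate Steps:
$\left(\left(-6 - 0\right) + 16\right) \left(-47 - 6\right) = \left(\left(-6 + 0\right) + 16\right) \left(-53\right) = \left(-6 + 16\right) \left(-53\right) = 10 \left(-53\right) = -530$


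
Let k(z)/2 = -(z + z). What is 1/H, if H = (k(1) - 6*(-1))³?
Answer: ⅛ ≈ 0.12500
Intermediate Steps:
k(z) = -4*z (k(z) = 2*(-(z + z)) = 2*(-2*z) = -4*z)
H = 8 (H = (-4*1 - 6*(-1))³ = (-4 - 1*(-6))³ = (-4 + 6)³ = 2³ = 8)
1/H = 1/8 = ⅛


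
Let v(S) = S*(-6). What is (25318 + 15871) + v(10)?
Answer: 41129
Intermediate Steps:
v(S) = -6*S
(25318 + 15871) + v(10) = (25318 + 15871) - 6*10 = 41189 - 60 = 41129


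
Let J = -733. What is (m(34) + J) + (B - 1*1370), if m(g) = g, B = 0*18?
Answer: -2069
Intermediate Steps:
B = 0
(m(34) + J) + (B - 1*1370) = (34 - 733) + (0 - 1*1370) = -699 + (0 - 1370) = -699 - 1370 = -2069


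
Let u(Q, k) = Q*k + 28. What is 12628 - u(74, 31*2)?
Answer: 8012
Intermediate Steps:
u(Q, k) = 28 + Q*k
12628 - u(74, 31*2) = 12628 - (28 + 74*(31*2)) = 12628 - (28 + 74*62) = 12628 - (28 + 4588) = 12628 - 1*4616 = 12628 - 4616 = 8012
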